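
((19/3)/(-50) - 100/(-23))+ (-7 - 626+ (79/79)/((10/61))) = -1074121/1725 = -622.68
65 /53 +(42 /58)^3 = 1.61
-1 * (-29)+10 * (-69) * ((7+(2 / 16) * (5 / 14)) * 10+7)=-1495453 / 28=-53409.04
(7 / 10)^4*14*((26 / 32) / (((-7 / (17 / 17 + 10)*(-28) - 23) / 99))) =-79312233 / 1520000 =-52.18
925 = 925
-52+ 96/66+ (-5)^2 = -281/11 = -25.55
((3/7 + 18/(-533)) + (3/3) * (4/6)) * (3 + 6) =35643/3731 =9.55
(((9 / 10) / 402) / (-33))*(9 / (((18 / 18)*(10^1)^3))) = -9 / 14740000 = -0.00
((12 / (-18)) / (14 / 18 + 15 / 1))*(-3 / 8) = 9 / 568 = 0.02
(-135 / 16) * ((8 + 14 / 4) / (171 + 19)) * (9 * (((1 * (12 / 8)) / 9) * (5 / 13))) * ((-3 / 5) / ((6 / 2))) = 0.06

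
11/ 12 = 0.92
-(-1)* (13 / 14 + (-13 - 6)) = -253 / 14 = -18.07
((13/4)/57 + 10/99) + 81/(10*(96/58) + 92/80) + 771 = 59924593051/77248908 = 775.73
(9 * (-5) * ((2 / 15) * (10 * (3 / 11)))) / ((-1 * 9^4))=20 / 8019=0.00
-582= -582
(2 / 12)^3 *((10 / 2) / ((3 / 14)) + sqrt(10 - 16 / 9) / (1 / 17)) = 35 / 324 + 17 *sqrt(74) / 648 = 0.33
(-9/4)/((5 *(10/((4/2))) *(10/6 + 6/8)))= -0.04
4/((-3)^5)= -4/243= -0.02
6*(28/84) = 2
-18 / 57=-6 / 19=-0.32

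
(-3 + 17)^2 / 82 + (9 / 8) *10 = 2237 / 164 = 13.64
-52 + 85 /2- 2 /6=-59 /6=-9.83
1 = 1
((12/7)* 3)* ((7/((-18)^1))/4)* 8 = -4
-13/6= -2.17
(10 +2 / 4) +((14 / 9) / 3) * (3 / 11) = 2107 / 198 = 10.64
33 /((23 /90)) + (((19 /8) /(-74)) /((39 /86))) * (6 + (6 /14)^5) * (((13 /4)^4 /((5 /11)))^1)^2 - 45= -958312191775042193 /37493819310080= -25559.20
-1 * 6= -6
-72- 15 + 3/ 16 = -1389/ 16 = -86.81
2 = 2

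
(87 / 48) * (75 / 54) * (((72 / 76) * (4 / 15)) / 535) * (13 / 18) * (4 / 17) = 377 / 1866294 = 0.00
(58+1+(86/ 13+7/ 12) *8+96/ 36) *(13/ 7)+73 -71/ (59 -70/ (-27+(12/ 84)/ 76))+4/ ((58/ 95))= 161559587425/ 538756113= 299.88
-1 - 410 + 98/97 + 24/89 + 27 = -3304022/8633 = -382.72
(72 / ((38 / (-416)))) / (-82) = 7488 / 779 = 9.61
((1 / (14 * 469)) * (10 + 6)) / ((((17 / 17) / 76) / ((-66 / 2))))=-20064 / 3283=-6.11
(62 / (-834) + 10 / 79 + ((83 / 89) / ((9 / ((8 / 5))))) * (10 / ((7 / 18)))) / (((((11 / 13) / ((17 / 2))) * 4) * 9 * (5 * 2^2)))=0.06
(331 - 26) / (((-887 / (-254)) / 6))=464820 / 887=524.04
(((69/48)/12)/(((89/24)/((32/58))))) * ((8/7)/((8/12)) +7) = 2806/18067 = 0.16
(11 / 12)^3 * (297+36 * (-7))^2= 99825 / 64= 1559.77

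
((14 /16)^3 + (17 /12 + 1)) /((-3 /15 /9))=-71115 /512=-138.90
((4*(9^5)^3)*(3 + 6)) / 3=2470693585135788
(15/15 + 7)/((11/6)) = 48/11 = 4.36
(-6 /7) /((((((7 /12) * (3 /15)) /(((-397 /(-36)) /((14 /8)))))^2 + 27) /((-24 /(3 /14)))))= 2017395200 /567399603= 3.56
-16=-16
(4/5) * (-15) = -12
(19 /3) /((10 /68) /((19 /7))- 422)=-12274 /817731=-0.02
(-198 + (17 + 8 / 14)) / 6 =-421 / 14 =-30.07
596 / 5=119.20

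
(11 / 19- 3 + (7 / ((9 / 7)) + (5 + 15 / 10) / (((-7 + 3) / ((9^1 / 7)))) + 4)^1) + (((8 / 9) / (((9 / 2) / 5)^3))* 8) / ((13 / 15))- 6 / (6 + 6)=474614299 / 30250584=15.69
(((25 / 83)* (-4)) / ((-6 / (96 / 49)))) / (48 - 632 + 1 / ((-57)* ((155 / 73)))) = -14136000 / 20984552771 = -0.00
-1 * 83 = -83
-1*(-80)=80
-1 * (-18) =18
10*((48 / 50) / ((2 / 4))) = 96 / 5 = 19.20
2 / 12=1 / 6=0.17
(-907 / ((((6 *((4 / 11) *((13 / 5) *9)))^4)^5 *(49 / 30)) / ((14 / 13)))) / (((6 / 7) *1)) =-290958521558681453869489192962646484375 / 6037476117193226668774948419847377730542510546738450960651112723513344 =-0.00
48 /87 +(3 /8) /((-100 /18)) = 5617 /11600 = 0.48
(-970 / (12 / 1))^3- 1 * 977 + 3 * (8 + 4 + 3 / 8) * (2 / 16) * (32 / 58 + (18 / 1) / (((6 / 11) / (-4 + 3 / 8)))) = -212353336267 / 400896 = -529696.82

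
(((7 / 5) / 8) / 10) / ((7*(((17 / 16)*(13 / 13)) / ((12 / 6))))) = 0.00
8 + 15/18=53/6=8.83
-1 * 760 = -760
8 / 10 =4 / 5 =0.80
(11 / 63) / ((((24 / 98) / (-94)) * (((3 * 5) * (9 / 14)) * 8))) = -25333 / 29160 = -0.87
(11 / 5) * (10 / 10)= 2.20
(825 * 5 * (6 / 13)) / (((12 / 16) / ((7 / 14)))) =16500 / 13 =1269.23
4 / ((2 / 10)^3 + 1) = 250 / 63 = 3.97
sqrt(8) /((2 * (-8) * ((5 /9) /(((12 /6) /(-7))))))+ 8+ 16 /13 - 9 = 9 * sqrt(2) /140+ 3 /13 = 0.32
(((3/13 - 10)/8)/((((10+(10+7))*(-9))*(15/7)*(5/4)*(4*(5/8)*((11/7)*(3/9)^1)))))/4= 6223/17374500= 0.00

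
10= 10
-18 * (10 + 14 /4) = -243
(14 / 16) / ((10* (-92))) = -7 / 7360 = -0.00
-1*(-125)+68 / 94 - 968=-39587 / 47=-842.28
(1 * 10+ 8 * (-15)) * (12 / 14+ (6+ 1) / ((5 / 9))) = -10362 / 7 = -1480.29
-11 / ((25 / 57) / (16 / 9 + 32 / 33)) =-5168 / 75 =-68.91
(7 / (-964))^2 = 49 / 929296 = 0.00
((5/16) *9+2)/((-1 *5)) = -77/80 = -0.96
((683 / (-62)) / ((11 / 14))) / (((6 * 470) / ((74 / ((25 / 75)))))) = -176897 / 160270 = -1.10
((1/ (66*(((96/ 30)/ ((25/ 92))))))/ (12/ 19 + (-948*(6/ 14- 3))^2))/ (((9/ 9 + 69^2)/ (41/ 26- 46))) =-0.00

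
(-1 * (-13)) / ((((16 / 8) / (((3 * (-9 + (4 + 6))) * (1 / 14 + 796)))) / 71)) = 30860505 / 28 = 1102160.89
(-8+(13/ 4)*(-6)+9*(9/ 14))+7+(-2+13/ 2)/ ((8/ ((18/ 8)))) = -6025/ 448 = -13.45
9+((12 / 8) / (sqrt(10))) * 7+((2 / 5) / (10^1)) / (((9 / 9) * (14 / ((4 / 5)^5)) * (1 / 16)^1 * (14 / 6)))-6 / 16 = 11.95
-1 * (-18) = 18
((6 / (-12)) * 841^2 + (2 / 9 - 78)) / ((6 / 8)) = -12733858 / 27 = -471624.37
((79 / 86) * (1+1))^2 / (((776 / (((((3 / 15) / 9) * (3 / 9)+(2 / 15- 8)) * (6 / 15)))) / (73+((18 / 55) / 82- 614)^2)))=-6348159755201558873 / 1231219559913750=-5155.99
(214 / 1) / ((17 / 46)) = 9844 / 17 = 579.06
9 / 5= 1.80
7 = 7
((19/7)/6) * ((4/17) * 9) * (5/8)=285/476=0.60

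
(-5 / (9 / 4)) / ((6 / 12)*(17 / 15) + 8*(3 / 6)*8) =-200 / 2931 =-0.07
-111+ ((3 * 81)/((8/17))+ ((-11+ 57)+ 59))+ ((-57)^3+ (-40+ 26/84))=-31033349/168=-184722.32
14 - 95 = -81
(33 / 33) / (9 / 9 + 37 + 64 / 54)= 27 / 1058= 0.03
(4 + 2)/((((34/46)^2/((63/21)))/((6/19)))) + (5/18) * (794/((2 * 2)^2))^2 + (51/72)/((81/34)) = 118661002061/170792064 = 694.77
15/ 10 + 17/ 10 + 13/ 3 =113/ 15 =7.53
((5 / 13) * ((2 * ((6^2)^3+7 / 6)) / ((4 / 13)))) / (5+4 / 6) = 1399715 / 68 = 20584.04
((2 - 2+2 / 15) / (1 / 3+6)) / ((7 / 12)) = 0.04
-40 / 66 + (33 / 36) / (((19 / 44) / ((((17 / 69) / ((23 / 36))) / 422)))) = -42279458 / 69985113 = -0.60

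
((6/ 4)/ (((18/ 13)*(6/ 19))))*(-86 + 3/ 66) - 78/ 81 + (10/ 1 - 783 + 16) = -5003071/ 4752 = -1052.83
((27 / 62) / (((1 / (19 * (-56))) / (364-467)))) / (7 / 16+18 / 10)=118359360 / 5549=21329.85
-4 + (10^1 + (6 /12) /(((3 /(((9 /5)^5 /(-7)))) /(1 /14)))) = 3655317 /612500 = 5.97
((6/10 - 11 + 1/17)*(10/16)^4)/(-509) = 0.00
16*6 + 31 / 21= 2047 / 21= 97.48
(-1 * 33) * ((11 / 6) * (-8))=484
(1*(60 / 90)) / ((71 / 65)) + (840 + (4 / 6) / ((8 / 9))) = 716839 / 852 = 841.36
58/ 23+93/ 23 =151/ 23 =6.57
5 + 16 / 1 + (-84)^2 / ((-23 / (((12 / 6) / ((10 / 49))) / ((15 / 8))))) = -909909 / 575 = -1582.45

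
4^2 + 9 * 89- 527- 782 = -492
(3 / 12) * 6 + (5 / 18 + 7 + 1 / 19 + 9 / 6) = 3533 / 342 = 10.33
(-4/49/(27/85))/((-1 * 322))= 170/213003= 0.00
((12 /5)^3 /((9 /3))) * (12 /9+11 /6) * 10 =3648 /25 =145.92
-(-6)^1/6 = 1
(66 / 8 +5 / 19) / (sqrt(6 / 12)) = 647 * sqrt(2) / 76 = 12.04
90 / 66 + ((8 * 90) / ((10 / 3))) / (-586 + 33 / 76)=0.99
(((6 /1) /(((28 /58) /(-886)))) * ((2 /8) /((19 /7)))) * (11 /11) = -38541 /38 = -1014.24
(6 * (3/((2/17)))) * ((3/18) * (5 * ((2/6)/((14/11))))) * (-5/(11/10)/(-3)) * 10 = 10625/21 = 505.95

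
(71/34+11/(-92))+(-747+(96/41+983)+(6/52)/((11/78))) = 170083233/705364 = 241.13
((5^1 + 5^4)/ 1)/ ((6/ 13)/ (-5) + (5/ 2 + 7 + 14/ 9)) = 737100/ 12827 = 57.46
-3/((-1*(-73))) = -0.04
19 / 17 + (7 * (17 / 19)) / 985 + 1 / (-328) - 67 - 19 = -8857538971 / 104354840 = -84.88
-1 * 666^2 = -443556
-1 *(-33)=33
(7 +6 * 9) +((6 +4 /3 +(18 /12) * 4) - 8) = 199 /3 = 66.33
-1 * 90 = -90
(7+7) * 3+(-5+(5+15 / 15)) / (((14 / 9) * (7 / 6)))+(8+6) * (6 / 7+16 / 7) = 4241 / 49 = 86.55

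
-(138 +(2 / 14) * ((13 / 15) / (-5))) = -72437 / 525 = -137.98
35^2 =1225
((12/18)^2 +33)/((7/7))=301/9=33.44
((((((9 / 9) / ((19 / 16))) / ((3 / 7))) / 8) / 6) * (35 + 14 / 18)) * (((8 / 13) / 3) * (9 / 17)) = 18032 / 113373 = 0.16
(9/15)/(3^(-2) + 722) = 27/32495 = 0.00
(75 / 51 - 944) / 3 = -5341 / 17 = -314.18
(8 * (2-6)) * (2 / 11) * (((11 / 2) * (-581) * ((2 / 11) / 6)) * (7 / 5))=130144 / 165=788.75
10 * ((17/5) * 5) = 170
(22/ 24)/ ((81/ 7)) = 77/ 972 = 0.08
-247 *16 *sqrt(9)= -11856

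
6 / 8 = 3 / 4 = 0.75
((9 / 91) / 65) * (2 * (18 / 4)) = 81 / 5915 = 0.01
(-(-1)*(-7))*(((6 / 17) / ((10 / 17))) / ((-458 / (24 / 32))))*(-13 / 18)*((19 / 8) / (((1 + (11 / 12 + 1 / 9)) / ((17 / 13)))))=-20349 / 2674720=-0.01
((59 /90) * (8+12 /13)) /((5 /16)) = 54752 /2925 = 18.72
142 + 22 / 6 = 437 / 3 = 145.67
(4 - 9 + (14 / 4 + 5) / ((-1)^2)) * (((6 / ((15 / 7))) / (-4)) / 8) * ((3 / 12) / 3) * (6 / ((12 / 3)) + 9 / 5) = -539 / 6400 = -0.08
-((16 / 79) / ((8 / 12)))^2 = -0.09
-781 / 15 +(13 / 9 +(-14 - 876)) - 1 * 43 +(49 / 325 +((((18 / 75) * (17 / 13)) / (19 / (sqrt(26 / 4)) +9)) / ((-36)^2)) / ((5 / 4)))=-9521724077 / 9681750 - 323 * sqrt(26) / 29045250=-983.47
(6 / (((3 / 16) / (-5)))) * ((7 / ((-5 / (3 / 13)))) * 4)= 2688 / 13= 206.77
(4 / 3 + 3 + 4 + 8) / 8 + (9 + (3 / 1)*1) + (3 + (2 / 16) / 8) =3275 / 192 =17.06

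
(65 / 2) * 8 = 260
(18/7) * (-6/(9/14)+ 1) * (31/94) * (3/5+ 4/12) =-310/47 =-6.60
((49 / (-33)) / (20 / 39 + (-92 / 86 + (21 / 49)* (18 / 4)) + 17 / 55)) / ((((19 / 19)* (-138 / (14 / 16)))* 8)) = 6710795 / 9584005056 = 0.00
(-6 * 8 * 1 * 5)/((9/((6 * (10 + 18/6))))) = -2080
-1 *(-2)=2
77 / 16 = 4.81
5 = 5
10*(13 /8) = 65 /4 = 16.25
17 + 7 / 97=1656 / 97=17.07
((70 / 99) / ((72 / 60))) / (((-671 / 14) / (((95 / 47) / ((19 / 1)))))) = -12250 / 9366489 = -0.00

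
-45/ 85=-9/ 17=-0.53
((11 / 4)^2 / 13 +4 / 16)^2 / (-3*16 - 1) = -29929 / 2119936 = -0.01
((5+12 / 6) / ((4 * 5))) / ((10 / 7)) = 49 / 200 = 0.24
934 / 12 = 77.83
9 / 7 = 1.29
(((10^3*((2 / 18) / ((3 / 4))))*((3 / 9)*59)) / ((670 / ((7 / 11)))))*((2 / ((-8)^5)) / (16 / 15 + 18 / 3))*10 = -258125 / 1079958528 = -0.00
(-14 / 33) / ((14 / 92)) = -92 / 33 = -2.79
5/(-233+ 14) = -5/219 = -0.02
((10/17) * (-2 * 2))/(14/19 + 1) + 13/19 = -7147/10659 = -0.67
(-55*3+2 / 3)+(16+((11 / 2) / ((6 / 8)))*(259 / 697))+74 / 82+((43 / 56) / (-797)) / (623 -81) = -59508738971 / 411239248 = -144.71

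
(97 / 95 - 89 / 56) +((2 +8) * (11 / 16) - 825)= -544431 / 665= -818.69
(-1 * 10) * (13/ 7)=-130/ 7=-18.57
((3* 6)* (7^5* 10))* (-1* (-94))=284374440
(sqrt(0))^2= 0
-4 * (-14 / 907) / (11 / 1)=56 / 9977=0.01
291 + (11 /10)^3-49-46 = 197.33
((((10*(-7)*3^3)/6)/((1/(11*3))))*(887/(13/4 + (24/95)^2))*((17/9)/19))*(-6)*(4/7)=6673788000/7037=948385.39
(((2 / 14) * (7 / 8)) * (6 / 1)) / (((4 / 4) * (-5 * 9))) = -1 / 60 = -0.02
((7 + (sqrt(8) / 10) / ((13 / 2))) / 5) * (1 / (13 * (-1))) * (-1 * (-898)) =-6286 / 65-1796 * sqrt(2) / 4225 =-97.31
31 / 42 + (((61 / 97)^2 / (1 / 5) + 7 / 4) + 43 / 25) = 122217833 / 19758900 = 6.19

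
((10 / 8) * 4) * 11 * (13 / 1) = 715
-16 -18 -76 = -110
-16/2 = -8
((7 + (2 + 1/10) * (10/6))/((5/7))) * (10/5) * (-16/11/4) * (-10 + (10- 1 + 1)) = 0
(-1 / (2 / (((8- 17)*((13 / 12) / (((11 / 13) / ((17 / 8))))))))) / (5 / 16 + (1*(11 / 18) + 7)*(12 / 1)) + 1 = 219413 / 193556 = 1.13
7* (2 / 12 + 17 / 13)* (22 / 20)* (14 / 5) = 12397 / 390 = 31.79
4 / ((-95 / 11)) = -44 / 95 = -0.46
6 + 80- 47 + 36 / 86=1695 / 43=39.42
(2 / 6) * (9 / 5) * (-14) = -42 / 5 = -8.40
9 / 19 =0.47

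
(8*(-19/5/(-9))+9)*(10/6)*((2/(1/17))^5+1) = 25307531725/27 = 937315989.81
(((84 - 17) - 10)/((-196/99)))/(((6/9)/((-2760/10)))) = 1168101/98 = 11919.40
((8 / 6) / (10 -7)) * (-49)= -196 / 9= -21.78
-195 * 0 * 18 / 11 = 0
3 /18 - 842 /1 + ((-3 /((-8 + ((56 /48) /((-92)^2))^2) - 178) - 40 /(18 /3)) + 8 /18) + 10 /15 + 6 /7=-51164917014278153 /60441787471842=-846.52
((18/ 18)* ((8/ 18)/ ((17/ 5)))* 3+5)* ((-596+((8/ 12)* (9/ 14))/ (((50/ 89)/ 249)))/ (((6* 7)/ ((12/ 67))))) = -9.34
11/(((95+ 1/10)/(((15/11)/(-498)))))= -25/78933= -0.00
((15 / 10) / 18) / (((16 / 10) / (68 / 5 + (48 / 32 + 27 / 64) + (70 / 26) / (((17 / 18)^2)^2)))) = 6568765691 / 6670989312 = 0.98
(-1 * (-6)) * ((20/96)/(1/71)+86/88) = 4163/44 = 94.61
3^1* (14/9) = 14/3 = 4.67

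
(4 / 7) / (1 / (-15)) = -60 / 7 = -8.57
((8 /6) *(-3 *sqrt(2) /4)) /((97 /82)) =-82 *sqrt(2) /97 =-1.20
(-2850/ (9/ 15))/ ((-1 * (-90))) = -475/ 9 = -52.78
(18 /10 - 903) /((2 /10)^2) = -22530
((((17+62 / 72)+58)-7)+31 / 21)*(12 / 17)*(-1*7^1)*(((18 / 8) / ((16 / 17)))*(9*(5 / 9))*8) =-265875 / 8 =-33234.38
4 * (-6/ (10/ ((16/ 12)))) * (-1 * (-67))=-214.40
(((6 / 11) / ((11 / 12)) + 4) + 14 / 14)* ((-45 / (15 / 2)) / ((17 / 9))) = -17.77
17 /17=1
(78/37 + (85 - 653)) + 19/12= -250553/444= -564.31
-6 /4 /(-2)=3 /4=0.75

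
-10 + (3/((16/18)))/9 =-77/8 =-9.62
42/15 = 14/5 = 2.80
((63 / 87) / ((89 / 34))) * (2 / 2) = 714 / 2581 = 0.28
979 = 979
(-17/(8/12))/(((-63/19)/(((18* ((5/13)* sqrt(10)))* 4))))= 19380* sqrt(10)/91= 673.46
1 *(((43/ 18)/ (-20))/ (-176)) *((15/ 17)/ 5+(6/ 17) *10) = 301/ 119680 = 0.00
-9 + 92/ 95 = -763/ 95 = -8.03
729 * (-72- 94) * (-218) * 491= 12953096532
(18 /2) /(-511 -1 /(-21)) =-189 /10730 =-0.02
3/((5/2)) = 6/5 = 1.20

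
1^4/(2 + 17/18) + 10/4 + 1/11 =3417/1166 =2.93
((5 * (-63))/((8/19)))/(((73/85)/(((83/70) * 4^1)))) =-1206405/292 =-4131.52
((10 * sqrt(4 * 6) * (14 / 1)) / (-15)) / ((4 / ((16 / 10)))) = -112 * sqrt(6) / 15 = -18.29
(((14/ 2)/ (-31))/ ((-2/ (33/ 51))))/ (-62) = -77/ 65348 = -0.00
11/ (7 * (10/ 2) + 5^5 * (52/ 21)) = 231/ 163235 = 0.00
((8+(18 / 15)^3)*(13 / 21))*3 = 15808 / 875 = 18.07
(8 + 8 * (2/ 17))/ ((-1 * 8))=-19/ 17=-1.12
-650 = -650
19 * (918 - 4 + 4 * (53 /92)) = 400425 /23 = 17409.78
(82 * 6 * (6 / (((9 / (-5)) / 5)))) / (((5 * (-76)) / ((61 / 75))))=5002 / 285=17.55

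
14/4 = 7/2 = 3.50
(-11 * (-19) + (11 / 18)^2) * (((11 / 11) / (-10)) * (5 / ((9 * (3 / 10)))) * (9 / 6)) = -339185 / 5832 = -58.16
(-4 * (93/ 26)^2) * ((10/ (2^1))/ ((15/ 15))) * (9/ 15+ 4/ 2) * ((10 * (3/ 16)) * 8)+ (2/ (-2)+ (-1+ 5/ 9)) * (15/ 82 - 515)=-88610095/ 9594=-9235.99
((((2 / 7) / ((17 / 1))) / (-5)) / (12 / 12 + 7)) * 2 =-1 / 1190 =-0.00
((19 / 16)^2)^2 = 130321 / 65536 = 1.99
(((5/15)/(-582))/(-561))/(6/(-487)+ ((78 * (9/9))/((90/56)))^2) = 12175/28090148779572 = 0.00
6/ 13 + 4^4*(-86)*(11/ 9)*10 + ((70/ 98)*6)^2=-1542553174/ 5733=-269065.62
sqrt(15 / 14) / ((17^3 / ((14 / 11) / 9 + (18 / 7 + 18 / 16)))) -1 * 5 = -5 + 21277 * sqrt(210) / 381327408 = -5.00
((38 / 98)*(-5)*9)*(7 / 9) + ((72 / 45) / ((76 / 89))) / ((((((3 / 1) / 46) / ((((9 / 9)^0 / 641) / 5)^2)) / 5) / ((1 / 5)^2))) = -1390575327059 / 102463449375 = -13.57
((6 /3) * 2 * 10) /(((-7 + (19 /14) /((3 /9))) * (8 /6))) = -420 /41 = -10.24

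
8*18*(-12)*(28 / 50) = -24192 / 25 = -967.68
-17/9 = -1.89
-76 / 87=-0.87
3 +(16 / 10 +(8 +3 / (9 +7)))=1023 / 80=12.79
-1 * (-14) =14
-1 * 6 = -6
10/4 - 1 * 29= -53/2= -26.50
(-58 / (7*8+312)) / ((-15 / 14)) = 203 / 1380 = 0.15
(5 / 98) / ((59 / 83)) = 415 / 5782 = 0.07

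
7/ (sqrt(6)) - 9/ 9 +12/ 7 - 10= -65/ 7 +7* sqrt(6)/ 6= -6.43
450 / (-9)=-50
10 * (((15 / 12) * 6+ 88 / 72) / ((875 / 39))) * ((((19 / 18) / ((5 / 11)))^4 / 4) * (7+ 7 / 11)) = 354026249291 / 1640250000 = 215.84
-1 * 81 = -81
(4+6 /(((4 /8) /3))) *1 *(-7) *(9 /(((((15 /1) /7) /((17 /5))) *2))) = -9996 /5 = -1999.20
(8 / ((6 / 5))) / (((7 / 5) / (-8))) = -800 / 21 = -38.10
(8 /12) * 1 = 2 /3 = 0.67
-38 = -38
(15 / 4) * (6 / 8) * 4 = 45 / 4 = 11.25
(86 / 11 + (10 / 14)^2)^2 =20151121 / 290521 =69.36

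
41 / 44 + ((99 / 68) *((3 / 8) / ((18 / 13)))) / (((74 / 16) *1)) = 56297 / 55352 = 1.02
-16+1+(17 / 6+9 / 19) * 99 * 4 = 24597 / 19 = 1294.58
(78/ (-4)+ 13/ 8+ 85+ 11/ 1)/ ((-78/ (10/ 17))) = -3125/ 5304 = -0.59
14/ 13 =1.08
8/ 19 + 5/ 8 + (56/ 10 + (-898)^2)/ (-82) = -9833.22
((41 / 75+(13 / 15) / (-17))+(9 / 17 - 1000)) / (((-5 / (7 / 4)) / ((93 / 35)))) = 39484483 / 42500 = 929.05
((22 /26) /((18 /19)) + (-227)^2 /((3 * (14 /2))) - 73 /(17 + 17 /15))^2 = 298030606256022025 /49625581824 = 6005584.12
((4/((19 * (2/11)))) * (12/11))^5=7962624/2476099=3.22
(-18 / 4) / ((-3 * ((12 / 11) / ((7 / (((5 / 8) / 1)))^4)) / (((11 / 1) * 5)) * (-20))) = -37186688 / 625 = -59498.70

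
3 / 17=0.18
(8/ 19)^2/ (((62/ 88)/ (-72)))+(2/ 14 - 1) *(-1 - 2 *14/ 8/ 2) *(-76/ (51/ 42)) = -31513812/ 190247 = -165.65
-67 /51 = -1.31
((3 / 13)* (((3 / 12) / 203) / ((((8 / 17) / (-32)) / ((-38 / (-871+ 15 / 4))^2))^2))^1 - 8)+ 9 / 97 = -293124208581550076737 / 37070489765782434143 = -7.91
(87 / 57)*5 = 145 / 19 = 7.63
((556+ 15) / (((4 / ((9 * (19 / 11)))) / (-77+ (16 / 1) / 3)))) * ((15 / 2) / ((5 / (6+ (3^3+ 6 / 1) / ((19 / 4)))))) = -135900855 / 44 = -3088655.80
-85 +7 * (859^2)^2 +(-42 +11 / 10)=3811278591001.10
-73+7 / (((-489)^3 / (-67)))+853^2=85070907434053 / 116930169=727536.00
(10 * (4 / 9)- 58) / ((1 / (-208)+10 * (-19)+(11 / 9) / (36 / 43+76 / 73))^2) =-842492072448 / 564041077703401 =-0.00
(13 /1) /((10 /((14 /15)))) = 1.21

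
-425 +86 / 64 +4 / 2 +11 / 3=-40127 / 96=-417.99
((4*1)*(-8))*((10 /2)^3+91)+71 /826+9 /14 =-407765 /59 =-6911.27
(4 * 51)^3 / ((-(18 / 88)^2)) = -608740352 / 3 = -202913450.67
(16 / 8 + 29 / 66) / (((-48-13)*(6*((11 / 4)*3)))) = -161 / 199287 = -0.00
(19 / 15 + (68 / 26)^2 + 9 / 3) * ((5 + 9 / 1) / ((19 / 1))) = 8.18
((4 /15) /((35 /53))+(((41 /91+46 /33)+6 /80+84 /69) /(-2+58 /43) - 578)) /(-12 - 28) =75089879091 /5157152000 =14.56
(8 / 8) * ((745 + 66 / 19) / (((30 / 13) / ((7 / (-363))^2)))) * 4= 18117554 / 37554165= 0.48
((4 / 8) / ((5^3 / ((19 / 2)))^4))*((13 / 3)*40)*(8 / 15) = 3388346 / 2197265625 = 0.00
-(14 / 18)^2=-49 / 81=-0.60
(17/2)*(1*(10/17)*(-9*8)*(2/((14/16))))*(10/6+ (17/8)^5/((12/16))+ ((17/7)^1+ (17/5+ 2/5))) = -169458489/3136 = -54036.51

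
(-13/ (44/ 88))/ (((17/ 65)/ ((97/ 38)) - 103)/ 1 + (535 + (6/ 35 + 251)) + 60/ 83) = -95243330/ 2505620419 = -0.04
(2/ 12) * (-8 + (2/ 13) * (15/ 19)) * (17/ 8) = -16541/ 5928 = -2.79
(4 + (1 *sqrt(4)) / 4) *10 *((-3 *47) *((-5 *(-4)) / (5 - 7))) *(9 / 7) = 571050 / 7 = 81578.57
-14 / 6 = -7 / 3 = -2.33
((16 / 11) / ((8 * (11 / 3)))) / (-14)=-3 / 847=-0.00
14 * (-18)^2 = 4536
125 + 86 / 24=1543 / 12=128.58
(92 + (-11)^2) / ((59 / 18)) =3834 / 59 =64.98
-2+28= 26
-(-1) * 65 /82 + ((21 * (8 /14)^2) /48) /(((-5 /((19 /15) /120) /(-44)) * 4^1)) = 2056069 /2583000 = 0.80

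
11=11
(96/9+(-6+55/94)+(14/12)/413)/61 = 14571/169153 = 0.09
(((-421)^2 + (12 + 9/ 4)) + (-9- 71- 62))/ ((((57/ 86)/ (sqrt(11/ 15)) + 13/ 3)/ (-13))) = -7305477362469/ 13310549 + 203160941451 * sqrt(165)/ 26621098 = -450819.32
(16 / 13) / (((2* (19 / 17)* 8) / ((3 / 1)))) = 0.21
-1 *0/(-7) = 0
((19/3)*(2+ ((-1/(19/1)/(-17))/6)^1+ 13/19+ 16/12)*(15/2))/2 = 38935/408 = 95.43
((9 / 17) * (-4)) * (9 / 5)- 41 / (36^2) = -423389 / 110160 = -3.84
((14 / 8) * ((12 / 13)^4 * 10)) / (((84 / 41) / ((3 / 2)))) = 9.30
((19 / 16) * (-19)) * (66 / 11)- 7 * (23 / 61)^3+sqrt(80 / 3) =-246501775 / 1815848+4 * sqrt(15) / 3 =-130.59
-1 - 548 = -549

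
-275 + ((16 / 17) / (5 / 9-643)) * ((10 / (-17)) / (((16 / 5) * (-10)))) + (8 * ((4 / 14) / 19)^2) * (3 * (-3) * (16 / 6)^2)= -165958183591 / 603230278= -275.12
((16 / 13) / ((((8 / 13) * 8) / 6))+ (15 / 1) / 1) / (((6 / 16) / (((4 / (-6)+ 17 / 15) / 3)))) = 308 / 45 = 6.84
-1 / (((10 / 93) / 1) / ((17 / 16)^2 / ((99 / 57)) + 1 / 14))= -1322491 / 197120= -6.71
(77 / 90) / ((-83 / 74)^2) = 210826 / 310005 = 0.68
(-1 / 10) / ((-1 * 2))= 1 / 20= 0.05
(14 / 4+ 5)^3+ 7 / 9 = 44273 / 72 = 614.90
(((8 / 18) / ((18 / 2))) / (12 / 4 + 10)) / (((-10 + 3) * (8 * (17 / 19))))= -19 / 250614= -0.00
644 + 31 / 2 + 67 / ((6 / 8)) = 4493 / 6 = 748.83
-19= -19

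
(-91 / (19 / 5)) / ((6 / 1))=-455 / 114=-3.99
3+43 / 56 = 211 / 56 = 3.77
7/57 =0.12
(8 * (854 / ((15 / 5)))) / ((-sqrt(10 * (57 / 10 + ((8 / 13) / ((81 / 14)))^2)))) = -2398032 * sqrt(63327553) / 63327553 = -301.34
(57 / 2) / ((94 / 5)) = 285 / 188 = 1.52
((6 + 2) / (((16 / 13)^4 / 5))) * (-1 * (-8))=139.46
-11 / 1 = -11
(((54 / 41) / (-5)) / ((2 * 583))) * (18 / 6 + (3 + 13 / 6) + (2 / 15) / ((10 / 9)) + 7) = -20637 / 5975750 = -0.00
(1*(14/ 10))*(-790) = -1106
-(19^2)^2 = -130321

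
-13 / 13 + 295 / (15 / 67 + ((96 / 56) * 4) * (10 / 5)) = 131818 / 6537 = 20.16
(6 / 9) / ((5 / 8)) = 16 / 15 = 1.07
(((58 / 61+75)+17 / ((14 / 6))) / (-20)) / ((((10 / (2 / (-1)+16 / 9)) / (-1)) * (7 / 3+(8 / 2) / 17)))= -302107 / 8390550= -0.04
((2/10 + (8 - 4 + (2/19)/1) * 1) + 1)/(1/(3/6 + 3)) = 1764/95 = 18.57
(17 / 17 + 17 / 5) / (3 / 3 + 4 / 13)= 286 / 85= 3.36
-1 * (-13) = 13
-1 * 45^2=-2025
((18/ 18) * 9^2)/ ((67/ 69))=5589/ 67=83.42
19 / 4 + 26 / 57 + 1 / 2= 1301 / 228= 5.71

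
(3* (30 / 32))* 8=45 / 2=22.50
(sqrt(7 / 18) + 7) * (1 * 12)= 2 * sqrt(14) + 84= 91.48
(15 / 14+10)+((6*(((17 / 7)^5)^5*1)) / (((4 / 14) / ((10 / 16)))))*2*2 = 43279705594734095760903045949510 / 191581231380566414401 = 225907857898.47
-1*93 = -93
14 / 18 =7 / 9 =0.78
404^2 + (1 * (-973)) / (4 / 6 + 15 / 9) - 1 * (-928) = 163727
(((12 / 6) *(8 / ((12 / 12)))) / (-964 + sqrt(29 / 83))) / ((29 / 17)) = -21763264 / 2236814631 - 272 *sqrt(2407) / 2236814631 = -0.01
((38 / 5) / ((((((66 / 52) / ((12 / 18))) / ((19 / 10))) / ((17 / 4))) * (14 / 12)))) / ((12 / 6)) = 79781 / 5775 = 13.81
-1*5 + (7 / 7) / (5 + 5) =-4.90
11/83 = 0.13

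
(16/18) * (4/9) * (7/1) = 224/81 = 2.77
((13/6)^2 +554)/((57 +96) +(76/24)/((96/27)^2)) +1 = 13122569/2824713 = 4.65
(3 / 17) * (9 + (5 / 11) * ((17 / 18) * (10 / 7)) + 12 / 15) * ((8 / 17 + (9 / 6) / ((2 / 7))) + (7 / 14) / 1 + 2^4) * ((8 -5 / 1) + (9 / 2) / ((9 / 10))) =109039804 / 333795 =326.67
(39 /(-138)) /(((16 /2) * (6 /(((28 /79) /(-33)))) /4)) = 91 /359766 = 0.00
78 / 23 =3.39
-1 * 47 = -47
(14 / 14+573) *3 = 1722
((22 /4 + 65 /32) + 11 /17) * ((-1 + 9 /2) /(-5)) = -5.72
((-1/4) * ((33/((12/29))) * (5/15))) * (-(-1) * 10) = -1595/24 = -66.46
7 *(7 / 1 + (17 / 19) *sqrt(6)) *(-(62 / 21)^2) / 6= -1922 / 27 -32674 *sqrt(6) / 3591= -93.47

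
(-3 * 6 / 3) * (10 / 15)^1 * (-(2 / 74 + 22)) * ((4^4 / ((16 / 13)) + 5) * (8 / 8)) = 18767.03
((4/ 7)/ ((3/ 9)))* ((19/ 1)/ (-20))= -57/ 35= -1.63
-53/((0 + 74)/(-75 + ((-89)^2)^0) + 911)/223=-53/202930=-0.00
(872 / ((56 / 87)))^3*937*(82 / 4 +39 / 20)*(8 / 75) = 239183889833274354 / 42875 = 5578632999026.81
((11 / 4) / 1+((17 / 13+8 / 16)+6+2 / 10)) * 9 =25173 / 260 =96.82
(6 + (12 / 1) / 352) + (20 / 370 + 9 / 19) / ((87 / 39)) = 6.27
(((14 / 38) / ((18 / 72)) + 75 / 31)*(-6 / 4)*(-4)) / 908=6879 / 267406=0.03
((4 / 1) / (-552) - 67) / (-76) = 9247 / 10488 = 0.88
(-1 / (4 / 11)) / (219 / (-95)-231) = 1045 / 88656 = 0.01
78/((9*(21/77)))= 286/9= 31.78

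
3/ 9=1/ 3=0.33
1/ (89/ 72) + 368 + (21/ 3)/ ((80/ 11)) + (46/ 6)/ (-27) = 213090853/ 576720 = 369.49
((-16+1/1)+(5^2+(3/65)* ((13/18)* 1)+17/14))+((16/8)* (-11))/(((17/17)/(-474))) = 1096121/105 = 10439.25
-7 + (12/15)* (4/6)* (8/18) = -913/135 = -6.76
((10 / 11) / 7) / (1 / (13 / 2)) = 65 / 77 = 0.84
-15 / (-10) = 1.50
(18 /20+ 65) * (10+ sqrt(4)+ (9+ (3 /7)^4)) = 16640409 /12005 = 1386.12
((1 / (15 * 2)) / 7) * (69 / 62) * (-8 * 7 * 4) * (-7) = 1288 / 155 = 8.31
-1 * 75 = -75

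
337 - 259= 78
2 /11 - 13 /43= -57 /473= -0.12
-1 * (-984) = 984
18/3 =6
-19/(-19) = 1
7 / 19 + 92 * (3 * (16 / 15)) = 294.77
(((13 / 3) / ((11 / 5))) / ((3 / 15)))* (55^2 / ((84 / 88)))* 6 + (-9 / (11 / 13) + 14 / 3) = 14418707 / 77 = 187255.94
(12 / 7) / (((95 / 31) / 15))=1116 / 133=8.39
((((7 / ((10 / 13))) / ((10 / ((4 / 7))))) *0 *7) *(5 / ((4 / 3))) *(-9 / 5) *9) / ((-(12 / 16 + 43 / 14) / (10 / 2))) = 0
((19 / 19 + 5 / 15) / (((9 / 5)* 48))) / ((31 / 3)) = 5 / 3348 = 0.00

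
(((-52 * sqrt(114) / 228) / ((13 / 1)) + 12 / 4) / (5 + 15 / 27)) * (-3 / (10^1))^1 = -81 / 500 + 9 * sqrt(114) / 9500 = -0.15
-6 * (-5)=30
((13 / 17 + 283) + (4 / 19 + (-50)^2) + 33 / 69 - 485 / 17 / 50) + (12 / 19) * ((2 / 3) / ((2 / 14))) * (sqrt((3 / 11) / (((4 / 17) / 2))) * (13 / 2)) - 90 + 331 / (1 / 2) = 182 * sqrt(1122) / 209 + 249308541 / 74290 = 3385.05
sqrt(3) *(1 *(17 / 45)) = 17 *sqrt(3) / 45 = 0.65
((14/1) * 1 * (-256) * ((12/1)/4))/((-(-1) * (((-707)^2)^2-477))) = -2688/62462255581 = -0.00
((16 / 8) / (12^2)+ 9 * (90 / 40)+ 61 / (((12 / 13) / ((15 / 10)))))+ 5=2239 / 18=124.39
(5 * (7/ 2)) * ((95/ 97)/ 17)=3325/ 3298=1.01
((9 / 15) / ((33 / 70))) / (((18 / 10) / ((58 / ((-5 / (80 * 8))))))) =-519680 / 99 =-5249.29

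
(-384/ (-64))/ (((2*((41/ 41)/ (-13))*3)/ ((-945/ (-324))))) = -455/ 12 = -37.92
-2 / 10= -1 / 5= -0.20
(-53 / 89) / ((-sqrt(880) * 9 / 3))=53 * sqrt(55) / 58740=0.01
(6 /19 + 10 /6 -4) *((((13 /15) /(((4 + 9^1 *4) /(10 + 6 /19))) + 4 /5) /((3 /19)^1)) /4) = -67091 /20520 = -3.27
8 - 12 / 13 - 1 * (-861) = 11285 / 13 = 868.08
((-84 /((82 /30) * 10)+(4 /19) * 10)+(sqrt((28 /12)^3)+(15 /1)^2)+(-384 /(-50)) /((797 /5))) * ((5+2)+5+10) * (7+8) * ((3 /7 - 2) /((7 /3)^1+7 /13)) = -1406833173603 /34768328 - 7865 * sqrt(21) /56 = -41106.67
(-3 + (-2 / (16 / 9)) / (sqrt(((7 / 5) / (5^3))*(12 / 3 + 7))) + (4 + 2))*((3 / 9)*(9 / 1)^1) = 9- 675*sqrt(77) / 616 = -0.62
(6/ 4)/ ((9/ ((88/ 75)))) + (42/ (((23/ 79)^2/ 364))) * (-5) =-107338935724/ 119025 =-901818.41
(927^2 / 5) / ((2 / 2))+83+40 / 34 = 14615748 / 85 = 171949.98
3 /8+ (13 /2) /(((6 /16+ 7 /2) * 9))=1253 /2232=0.56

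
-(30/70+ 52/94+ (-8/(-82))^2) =-548227/553049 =-0.99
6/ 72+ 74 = 889/ 12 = 74.08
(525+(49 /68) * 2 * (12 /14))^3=715956574536 /4913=145726964.08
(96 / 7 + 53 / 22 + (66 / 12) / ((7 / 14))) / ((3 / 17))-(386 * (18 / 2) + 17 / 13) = -19949581 / 6006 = -3321.61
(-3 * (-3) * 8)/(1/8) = 576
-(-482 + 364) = 118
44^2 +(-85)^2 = 9161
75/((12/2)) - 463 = -901/2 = -450.50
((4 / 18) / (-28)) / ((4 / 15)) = -5 / 168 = -0.03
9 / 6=1.50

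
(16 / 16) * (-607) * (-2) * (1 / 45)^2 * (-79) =-95906 / 2025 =-47.36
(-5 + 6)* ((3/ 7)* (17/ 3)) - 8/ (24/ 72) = -151/ 7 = -21.57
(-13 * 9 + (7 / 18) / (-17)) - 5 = -37339 / 306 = -122.02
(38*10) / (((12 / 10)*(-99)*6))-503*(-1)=447698 / 891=502.47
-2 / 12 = -1 / 6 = -0.17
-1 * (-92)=92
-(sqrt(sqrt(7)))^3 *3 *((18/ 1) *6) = -324 *7^(3/ 4) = -1394.34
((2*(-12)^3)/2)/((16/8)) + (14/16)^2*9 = -54855/64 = -857.11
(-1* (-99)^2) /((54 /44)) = -7986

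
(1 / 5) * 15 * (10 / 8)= 15 / 4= 3.75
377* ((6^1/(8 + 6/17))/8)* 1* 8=19227/71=270.80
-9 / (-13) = 0.69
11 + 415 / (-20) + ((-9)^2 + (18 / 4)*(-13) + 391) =1615 / 4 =403.75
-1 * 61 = -61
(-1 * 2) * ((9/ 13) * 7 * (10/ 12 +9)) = -1239/ 13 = -95.31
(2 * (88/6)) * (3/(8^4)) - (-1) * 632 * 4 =1294347/512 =2528.02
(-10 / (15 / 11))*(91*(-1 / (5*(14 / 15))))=143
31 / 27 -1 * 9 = -212 / 27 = -7.85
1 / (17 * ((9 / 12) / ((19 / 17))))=76 / 867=0.09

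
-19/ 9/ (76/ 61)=-61/ 36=-1.69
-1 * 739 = -739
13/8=1.62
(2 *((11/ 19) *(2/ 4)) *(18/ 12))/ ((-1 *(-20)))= 33/ 760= 0.04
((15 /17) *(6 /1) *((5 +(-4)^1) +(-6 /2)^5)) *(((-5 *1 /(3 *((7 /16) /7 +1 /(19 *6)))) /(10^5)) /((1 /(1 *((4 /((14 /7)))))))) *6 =496584 /138125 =3.60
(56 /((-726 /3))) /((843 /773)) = -21644 /102003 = -0.21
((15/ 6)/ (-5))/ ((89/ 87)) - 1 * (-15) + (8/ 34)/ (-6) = 131377/ 9078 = 14.47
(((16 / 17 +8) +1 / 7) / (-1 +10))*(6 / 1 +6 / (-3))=4324 / 1071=4.04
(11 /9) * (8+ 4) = 44 /3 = 14.67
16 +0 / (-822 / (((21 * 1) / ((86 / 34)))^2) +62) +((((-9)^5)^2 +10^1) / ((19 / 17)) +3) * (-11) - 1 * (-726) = -34317298494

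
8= 8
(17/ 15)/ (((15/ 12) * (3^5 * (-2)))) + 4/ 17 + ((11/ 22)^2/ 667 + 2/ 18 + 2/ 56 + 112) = 112.38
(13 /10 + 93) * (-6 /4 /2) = -2829 /40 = -70.72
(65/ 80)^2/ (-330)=-0.00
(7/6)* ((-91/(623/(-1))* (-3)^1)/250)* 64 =-1456/11125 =-0.13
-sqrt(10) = -3.16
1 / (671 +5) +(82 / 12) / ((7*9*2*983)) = 48179 / 31398003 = 0.00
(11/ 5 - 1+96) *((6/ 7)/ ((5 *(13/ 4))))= 11664/ 2275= 5.13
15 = 15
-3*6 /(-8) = 9 /4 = 2.25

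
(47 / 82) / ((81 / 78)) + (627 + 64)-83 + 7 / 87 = 19538926 / 32103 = 608.63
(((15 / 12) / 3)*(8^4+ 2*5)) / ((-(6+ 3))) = -10265 / 54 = -190.09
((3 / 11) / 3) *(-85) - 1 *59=-734 / 11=-66.73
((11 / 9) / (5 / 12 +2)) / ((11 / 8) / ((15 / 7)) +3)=1760 / 12673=0.14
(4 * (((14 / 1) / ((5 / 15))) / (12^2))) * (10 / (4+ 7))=35 / 33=1.06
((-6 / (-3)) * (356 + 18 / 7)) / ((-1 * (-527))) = 5020 / 3689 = 1.36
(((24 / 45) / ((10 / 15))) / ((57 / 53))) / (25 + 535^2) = 106 / 40790625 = 0.00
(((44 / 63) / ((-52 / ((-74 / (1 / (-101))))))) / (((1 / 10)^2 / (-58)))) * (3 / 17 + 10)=82493527600 / 13923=5924982.23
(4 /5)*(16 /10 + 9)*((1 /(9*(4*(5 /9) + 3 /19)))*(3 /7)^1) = 12084 /71225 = 0.17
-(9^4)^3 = -282429536481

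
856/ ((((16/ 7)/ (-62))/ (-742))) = 17228498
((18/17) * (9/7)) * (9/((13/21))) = 4374/221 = 19.79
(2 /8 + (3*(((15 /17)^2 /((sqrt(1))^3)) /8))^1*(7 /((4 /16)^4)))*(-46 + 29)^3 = -10286513 /4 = -2571628.25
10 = 10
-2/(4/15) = -15/2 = -7.50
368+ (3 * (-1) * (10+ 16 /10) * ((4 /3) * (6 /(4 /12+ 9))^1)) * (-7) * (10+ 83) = 98932 /5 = 19786.40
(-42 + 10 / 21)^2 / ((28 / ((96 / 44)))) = 1520768 / 11319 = 134.36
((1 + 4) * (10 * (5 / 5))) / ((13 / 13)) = 50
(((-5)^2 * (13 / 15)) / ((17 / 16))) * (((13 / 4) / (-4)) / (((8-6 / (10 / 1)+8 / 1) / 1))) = -4225 / 3927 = -1.08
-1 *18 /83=-18 /83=-0.22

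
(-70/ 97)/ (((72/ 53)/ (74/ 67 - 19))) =2224145/ 233964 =9.51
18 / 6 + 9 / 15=18 / 5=3.60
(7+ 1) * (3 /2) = 12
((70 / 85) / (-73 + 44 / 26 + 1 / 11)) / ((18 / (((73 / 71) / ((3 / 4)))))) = -73073 / 82971594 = -0.00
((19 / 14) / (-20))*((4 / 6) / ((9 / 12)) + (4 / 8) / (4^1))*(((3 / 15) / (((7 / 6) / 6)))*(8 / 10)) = -1387 / 24500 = -0.06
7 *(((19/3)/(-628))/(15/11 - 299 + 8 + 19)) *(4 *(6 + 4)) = 0.01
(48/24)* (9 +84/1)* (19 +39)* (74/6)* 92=12240784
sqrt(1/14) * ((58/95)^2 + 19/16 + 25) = 3835299 * sqrt(14)/2021600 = 7.10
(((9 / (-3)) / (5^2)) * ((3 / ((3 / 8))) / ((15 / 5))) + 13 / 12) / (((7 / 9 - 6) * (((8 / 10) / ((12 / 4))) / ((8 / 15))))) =-687 / 2350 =-0.29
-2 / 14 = -1 / 7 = -0.14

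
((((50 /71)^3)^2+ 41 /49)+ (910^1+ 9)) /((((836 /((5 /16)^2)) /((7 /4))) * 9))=9022658784198925 /431794288227278592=0.02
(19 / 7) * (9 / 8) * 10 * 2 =855 / 14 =61.07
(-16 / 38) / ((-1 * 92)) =2 / 437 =0.00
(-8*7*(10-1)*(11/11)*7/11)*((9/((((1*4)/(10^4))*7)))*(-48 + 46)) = 2061818.18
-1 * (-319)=319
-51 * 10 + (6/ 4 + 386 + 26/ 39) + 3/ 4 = -1453/ 12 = -121.08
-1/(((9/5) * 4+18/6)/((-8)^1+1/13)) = 0.78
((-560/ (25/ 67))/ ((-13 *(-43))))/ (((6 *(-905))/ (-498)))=-0.25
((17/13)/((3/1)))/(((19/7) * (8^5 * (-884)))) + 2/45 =841744279/18939248640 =0.04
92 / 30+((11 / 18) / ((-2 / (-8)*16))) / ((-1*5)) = 1093 / 360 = 3.04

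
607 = 607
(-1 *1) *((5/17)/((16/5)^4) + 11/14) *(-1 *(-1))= -0.79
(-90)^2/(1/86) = 696600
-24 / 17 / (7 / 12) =-288 / 119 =-2.42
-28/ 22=-14/ 11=-1.27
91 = 91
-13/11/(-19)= 0.06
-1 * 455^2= -207025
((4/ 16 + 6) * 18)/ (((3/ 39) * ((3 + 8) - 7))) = 2925/ 8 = 365.62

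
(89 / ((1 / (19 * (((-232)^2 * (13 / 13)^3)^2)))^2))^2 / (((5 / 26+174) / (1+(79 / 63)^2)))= 19301953516785004753994915370938750657528635703951360 / 17975601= 1073786268219071215142955000000000000000000000.00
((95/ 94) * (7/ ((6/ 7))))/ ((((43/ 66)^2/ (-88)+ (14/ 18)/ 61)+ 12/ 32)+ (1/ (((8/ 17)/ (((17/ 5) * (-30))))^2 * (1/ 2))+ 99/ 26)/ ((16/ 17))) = 31444949536/ 380370416597883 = 0.00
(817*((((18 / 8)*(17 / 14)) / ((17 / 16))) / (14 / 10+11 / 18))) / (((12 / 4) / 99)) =43676820 / 1267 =34472.63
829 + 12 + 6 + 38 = 885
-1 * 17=-17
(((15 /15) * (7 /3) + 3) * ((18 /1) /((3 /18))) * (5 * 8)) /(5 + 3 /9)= 4320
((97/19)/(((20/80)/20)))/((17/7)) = 54320/323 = 168.17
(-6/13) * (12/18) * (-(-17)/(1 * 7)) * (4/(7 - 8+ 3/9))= 408/91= 4.48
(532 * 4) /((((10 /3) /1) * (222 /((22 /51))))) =11704 /9435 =1.24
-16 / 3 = -5.33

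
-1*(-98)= 98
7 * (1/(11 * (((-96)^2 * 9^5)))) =7/5986151424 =0.00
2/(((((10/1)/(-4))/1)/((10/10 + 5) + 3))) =-36/5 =-7.20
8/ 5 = 1.60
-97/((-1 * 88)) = 97/88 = 1.10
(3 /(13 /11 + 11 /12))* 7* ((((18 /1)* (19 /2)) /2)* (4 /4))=237006 /277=855.62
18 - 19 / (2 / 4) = -20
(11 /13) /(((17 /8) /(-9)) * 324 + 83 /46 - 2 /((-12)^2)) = -18216 /1608347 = -0.01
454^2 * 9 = 1855044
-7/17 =-0.41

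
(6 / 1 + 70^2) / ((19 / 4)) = 19624 / 19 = 1032.84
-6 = -6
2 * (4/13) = 8/13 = 0.62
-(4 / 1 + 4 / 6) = -4.67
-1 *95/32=-95/32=-2.97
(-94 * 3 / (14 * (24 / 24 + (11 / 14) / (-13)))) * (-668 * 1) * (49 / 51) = 39998504 / 2907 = 13759.38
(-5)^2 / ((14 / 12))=21.43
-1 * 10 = -10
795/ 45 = 53/ 3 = 17.67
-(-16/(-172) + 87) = -3745/43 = -87.09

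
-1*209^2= -43681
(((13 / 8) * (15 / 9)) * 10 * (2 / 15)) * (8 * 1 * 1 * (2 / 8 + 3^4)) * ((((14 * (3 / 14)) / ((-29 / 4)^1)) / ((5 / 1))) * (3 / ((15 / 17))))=-57460 / 87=-660.46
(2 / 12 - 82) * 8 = -1964 / 3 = -654.67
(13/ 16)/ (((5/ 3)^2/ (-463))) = -54171/ 400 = -135.43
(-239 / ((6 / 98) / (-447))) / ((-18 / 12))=-1163292.67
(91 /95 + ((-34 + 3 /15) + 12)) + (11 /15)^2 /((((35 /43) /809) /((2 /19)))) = 5299954 /149625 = 35.42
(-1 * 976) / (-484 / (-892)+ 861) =-54412 / 48031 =-1.13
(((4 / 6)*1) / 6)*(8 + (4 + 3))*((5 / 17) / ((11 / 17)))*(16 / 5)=80 / 33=2.42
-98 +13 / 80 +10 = -7027 / 80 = -87.84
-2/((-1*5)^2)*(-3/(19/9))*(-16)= -864/475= -1.82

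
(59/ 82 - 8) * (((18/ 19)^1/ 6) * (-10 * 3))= 26865/ 779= 34.49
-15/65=-3/13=-0.23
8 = 8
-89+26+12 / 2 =-57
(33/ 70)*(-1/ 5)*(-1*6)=99/ 175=0.57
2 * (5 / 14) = 5 / 7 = 0.71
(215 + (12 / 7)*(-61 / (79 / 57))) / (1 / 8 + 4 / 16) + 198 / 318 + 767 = 100215260 / 87927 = 1139.76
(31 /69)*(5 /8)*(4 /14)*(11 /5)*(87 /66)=899 /3864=0.23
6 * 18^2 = 1944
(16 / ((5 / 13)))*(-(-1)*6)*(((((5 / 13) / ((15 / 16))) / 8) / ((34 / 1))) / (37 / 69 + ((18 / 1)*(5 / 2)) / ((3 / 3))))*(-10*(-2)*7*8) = 247296 / 26707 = 9.26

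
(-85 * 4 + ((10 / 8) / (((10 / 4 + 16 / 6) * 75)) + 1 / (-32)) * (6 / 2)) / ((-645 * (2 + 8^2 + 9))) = 1686817 / 239940000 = 0.01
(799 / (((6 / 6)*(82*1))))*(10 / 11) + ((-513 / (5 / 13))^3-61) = -133769992794859 / 56375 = -2372860182.61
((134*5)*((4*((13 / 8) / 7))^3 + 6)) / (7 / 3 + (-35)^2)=18754305 / 5051704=3.71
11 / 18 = 0.61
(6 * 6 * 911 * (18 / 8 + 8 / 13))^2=8830953643.79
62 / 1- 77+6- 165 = -174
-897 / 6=-299 / 2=-149.50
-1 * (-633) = 633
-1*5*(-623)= 3115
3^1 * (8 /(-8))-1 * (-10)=7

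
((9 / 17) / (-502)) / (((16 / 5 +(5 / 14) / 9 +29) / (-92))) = 260820 / 86667037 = 0.00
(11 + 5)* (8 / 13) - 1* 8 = 24 / 13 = 1.85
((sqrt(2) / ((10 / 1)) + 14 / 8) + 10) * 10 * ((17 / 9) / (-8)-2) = -37835 / 144-161 * sqrt(2) / 72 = -265.91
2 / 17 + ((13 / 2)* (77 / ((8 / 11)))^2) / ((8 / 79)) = 12525245779 / 17408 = 719510.90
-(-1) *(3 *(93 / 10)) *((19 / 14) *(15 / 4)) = 141.99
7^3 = 343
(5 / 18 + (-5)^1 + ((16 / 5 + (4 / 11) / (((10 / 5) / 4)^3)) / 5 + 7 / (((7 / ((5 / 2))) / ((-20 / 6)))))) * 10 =-58577 / 495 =-118.34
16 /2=8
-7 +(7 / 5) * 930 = 1295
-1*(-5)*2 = 10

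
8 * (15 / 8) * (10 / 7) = 150 / 7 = 21.43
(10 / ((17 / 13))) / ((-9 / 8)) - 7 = -2111 / 153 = -13.80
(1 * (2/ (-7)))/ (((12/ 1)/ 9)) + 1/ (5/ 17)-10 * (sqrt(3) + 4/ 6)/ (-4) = 5 * sqrt(3)/ 2 + 1019/ 210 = 9.18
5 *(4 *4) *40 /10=320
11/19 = 0.58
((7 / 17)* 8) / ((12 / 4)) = 56 / 51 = 1.10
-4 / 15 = -0.27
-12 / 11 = -1.09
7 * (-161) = -1127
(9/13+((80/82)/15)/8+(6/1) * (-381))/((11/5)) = -18270970/17589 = -1038.77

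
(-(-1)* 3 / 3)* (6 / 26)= 3 / 13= 0.23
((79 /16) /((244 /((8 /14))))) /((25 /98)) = 553 /12200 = 0.05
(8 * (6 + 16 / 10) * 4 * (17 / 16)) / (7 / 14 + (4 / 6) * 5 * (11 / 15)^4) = 826200 / 4681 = 176.50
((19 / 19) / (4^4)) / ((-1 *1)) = -1 / 256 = -0.00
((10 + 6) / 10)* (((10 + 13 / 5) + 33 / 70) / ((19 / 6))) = 4392 / 665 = 6.60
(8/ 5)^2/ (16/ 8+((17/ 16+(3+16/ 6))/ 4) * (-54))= -2048/ 71075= -0.03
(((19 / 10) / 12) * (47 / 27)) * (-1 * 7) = -6251 / 3240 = -1.93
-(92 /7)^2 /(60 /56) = -16928 /105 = -161.22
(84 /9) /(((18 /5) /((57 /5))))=266 /9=29.56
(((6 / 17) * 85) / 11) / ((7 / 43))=1290 / 77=16.75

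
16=16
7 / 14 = 1 / 2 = 0.50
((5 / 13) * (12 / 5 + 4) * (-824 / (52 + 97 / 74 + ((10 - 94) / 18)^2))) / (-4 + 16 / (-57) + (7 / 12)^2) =48047136768 / 7008911377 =6.86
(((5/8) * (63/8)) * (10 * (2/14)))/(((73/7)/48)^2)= 793800/5329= 148.96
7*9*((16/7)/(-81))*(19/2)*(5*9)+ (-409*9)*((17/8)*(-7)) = 53994.88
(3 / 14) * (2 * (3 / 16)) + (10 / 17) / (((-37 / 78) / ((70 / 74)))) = -2848143 / 2606576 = -1.09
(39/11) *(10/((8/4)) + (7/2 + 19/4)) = 2067/44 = 46.98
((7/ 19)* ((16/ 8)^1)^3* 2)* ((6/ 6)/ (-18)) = -56/ 171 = -0.33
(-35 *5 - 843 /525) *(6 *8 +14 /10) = -7633782 /875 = -8724.32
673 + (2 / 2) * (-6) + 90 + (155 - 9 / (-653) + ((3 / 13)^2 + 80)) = 992.07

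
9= 9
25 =25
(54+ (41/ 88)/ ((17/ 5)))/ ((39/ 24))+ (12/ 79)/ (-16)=25585231/ 768196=33.31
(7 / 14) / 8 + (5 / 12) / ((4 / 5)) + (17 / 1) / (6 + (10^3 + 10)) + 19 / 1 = 59741 / 3048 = 19.60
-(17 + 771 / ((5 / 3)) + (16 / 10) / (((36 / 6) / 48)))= -2462 / 5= -492.40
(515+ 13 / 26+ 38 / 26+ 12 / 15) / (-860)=-67309 / 111800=-0.60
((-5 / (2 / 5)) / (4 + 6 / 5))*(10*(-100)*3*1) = 93750 / 13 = 7211.54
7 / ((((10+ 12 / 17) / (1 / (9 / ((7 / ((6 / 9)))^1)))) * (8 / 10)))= 595 / 624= 0.95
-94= -94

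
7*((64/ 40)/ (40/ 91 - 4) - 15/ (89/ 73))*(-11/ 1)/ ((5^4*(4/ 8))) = 70789642/ 22528125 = 3.14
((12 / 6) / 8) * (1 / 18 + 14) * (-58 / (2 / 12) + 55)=-74129 / 72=-1029.57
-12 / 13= -0.92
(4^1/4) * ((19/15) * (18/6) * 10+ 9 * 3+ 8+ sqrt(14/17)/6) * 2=sqrt(238)/51+ 146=146.30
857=857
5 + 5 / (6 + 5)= 60 / 11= 5.45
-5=-5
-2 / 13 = -0.15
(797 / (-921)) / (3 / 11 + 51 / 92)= -806564 / 770877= -1.05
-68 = -68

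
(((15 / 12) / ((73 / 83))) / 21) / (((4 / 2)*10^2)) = 83 / 245280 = 0.00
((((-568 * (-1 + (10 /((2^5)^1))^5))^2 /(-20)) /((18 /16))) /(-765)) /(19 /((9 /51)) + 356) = 5509650646534441 /137110173725491200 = 0.04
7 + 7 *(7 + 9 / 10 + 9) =1253 / 10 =125.30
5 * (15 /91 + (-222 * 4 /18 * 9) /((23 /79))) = -15957855 /2093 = -7624.39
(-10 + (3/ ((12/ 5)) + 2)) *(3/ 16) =-81/ 64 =-1.27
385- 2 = 383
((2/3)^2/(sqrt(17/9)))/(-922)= -2 * sqrt(17)/23511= -0.00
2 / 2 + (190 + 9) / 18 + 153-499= -6011 / 18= -333.94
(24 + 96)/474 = 0.25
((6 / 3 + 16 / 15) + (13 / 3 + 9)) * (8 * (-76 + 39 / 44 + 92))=121852 / 55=2215.49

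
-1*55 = -55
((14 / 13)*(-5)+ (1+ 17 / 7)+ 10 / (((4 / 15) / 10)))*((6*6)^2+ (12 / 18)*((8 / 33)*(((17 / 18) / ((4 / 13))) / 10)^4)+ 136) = 80833251973986420107 / 151316605440000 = 534199.48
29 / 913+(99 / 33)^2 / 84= 3551 / 25564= 0.14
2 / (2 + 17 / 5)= 10 / 27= 0.37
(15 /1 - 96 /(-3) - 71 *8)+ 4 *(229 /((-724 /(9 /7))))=-662168 /1267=-522.63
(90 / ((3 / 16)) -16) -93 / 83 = 38419 / 83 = 462.88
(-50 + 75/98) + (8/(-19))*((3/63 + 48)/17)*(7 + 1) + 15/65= -72248471/1234506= -58.52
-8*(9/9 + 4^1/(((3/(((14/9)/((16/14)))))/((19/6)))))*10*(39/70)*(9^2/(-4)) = 42627/7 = 6089.57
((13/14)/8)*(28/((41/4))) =13/41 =0.32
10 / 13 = 0.77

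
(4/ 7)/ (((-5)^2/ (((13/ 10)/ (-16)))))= -13/ 7000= -0.00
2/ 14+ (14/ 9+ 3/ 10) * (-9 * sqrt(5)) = 1/ 7 - 167 * sqrt(5)/ 10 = -37.20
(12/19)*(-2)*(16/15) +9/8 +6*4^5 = 4669271/760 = 6143.78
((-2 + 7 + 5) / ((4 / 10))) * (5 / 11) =125 / 11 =11.36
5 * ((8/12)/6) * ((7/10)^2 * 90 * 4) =98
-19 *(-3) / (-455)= -57 / 455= -0.13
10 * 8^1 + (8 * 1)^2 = 144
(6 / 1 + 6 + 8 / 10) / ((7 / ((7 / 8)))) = 8 / 5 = 1.60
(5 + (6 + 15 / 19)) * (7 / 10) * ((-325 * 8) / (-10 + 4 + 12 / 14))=713440 / 171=4172.16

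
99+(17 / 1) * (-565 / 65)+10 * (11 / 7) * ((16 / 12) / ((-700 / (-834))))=-75822 / 3185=-23.81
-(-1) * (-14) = -14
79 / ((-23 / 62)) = -4898 / 23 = -212.96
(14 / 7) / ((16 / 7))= 7 / 8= 0.88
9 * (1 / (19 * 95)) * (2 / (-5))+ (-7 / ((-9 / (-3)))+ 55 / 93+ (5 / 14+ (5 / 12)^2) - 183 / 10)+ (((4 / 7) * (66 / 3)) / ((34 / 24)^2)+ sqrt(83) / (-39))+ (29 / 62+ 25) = 142261771327 / 11643116400 - sqrt(83) / 39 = 11.98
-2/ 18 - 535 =-4816/ 9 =-535.11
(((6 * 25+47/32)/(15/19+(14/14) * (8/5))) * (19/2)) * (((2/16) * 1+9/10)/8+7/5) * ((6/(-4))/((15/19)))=-1748.46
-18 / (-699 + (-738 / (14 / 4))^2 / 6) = -294 / 109615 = -0.00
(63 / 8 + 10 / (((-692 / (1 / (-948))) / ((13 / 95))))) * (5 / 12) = 122695525 / 37392912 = 3.28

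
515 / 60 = 103 / 12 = 8.58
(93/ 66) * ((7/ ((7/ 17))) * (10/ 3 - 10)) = -5270/ 33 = -159.70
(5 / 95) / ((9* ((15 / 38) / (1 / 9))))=2 / 1215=0.00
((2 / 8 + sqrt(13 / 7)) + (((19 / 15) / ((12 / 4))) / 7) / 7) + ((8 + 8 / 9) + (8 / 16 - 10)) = -3109 / 8820 + sqrt(91) / 7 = 1.01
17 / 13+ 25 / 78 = 127 / 78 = 1.63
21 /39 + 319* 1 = 4154 /13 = 319.54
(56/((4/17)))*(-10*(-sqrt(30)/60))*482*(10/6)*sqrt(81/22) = 286790*sqrt(165)/11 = 334898.57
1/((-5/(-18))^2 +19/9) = 324/709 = 0.46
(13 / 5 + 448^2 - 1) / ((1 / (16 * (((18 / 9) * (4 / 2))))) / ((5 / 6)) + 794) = 32112896 / 127043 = 252.77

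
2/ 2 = 1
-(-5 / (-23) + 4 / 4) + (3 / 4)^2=-241 / 368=-0.65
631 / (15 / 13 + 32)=8203 / 431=19.03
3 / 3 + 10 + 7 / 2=29 / 2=14.50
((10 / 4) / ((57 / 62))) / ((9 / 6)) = 310 / 171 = 1.81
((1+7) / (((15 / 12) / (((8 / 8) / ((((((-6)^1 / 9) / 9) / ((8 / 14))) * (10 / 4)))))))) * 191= -660096 / 175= -3771.98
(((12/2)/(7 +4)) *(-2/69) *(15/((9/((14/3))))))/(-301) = 40/97911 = 0.00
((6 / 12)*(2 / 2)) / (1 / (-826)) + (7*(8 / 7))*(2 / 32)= -825 / 2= -412.50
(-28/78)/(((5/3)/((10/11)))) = -28/143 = -0.20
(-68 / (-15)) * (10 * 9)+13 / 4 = 1645 / 4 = 411.25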